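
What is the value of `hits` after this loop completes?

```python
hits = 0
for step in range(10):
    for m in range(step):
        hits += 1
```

Triangle number: 0+1+2+...+9
`hits` takes the values: 0 → 1 → 2 → 3 → 4 → 5 → 6 → 7 → 8 → 9 → 10 → 11 → 12 → 13 → 14 → 15 → 16 → 17 → 18 → 19 → 20 → 21 → 22 → 23 → 24 → 25 → 26 → 27 → 28 → 29 → … → 41 → 42 → 43 → 44 → 45

Answer: 45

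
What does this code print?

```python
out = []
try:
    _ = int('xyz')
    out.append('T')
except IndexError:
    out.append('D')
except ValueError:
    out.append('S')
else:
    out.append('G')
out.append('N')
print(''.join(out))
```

Execution trace: 'S' (except ValueError) → 'N' (after the try/except). Output: SN

Answer: SN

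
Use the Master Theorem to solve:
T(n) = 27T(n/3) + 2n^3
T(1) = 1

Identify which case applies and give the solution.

a=27, b=3, f(n)=2n^3. log_3(27) = 3. Since c=3 = 3, Case 2 applies: T(n) = Θ(n^log_b(a) · log n) = O(n^3 log n).

Answer: O(n^3 log n) - Case 2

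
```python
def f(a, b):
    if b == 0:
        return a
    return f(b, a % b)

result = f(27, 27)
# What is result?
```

f(27, 27) -> f(27, 0) -> 27

Answer: 27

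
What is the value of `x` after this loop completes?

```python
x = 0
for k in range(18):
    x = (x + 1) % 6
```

Increment mod 6, 18 times = 0
`x` takes the values: 0 → 1 → 2 → 3 → 4 → 5 → 0 → 1 → 2 → 3 → 4 → 5 → 0 → 1 → 2 → 3 → 4 → 5 → 0

Answer: 0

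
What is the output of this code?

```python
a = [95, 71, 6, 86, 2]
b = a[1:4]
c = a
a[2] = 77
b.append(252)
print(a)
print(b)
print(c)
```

Key concept: slice vs alias.
Step by step:
`a = [95, 71, 6, 86, 2]` → a = [95, 71, 6, 86, 2]
`b = a[1:4]` → b = [71, 6, 86]
`c = a` → c = [95, 71, 6, 86, 2] (same object as a)
`a[2] = 77` → a = [95, 71, 77, 86, 2] (same object as c); c = [95, 71, 77, 86, 2] (same object as a)
`b.append(252)` → b = [71, 6, 86, 252]
`print(a)` → prints [95, 71, 77, 86, 2]
`print(b)` → prints [71, 6, 86, 252]
`print(c)` → prints [95, 71, 77, 86, 2]

Answer:
[95, 71, 77, 86, 2]
[71, 6, 86, 252]
[95, 71, 77, 86, 2]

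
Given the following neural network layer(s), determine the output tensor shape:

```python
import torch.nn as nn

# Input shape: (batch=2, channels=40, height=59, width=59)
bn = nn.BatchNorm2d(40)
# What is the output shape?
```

Input: (2, 40, 59, 59) -> Output: (2, 40, 59, 59)

Answer: (2, 40, 59, 59)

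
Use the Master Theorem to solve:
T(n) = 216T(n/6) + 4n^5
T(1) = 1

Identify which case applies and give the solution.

a=216, b=6, f(n)=4n^5. log_6(216) = 3. Since c=5 > 3 and the regularity condition holds (216(n/6)^5 = (216/6^5)n^5 with 216/6^5 < 1), Case 3 applies: T(n) = Θ(f(n)) = O(n^5).

Answer: O(n^5) - Case 3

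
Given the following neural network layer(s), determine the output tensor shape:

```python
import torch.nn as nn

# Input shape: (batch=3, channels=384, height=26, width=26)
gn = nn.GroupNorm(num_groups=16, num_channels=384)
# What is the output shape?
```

Input: (3, 384, 26, 26) -> Output: (3, 384, 26, 26)

Answer: (3, 384, 26, 26)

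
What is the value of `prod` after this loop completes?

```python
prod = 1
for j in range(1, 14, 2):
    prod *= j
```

Product of 1, 3, 5, ... up to 13
`prod` takes the values: 1 → 3 → 15 → 105 → 945 → 10395 → 135135

Answer: 135135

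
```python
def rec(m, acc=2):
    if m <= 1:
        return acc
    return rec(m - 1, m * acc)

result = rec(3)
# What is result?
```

Accumulator trace (n, acc): (3, 2) -> (2, 6) -> (1, 12) -> return 12

Answer: 12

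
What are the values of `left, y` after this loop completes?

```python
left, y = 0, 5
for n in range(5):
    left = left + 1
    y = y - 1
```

left goes 0→5, y goes 5→0
`left, y` takes the values: (0, 5) → (1, 5) → (1, 4) → (2, 4) → (2, 3) → (3, 3) → (3, 2) → (4, 2) → (4, 1) → (5, 1) → (5, 0)

Answer: 5, 0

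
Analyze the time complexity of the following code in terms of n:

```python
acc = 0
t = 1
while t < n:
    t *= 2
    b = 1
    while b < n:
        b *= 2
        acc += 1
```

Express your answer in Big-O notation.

Each loop level contributes: log n × log n. Multiplying the contributions gives O(log² n).

Answer: O(log² n)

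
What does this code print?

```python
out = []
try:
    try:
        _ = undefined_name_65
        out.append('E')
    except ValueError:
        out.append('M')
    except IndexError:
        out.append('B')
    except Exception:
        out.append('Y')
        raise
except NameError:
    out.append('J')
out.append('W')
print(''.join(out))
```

Execution trace: 'Y' (inner except Exception) → 'J' (outer except NameError) → 'W' (after the try/except). Output: YJW

Answer: YJW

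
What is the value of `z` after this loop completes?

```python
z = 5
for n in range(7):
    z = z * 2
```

Multiply by 2, 7 times: 5 * 2^7 = 640
`z` takes the values: 5 → 10 → 20 → 40 → 80 → 160 → 320 → 640

Answer: 640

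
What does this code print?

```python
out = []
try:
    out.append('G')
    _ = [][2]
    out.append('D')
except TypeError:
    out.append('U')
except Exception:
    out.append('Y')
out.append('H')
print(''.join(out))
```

Execution trace: 'G' (try body) → 'Y' (except Exception) → 'H' (after the try/except). Output: GYH

Answer: GYH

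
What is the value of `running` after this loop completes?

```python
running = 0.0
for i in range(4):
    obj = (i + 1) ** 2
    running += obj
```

Sum of squared losses 1² + 2² + ... + 4²
`running` takes the values: 0.0 → 1.0 → 5.0 → 14.0 → 30.0

Answer: 30.0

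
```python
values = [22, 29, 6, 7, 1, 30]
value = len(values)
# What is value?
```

Trace:
`values = [22, 29, 6, 7, 1, 30]` → values = [22, 29, 6, 7, 1, 30]
`value = len(values)` → value = 6
So value = 6

Answer: 6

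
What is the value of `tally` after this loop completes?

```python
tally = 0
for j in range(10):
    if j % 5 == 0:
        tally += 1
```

Count numbers divisible by 5 in range(10)
`tally` takes the values: 0 → 1 → 2

Answer: 2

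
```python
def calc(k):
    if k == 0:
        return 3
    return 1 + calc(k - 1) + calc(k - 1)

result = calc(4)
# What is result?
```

calc(k) = 1 + 2·calc(k-1), calc(0)=3. Closed form: (3+1)·2^4 - 1 = 63.

Answer: 63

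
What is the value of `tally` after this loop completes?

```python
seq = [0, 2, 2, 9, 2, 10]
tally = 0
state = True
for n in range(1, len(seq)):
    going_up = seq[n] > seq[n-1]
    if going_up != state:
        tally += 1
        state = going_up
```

Count direction changes in [0, 2, 2, 9, 2, 10]
`tally` takes the values: 0 → 1 → 2 → 3 → 4

Answer: 4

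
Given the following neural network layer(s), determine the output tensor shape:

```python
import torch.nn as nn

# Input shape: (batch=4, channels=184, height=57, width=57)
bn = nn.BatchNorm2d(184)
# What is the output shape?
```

Input: (4, 184, 57, 57) -> Output: (4, 184, 57, 57)

Answer: (4, 184, 57, 57)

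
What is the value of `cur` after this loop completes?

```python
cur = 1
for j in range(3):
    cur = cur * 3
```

Multiply by 3, 3 times: 1 * 3^3 = 27
`cur` takes the values: 1 → 3 → 9 → 27

Answer: 27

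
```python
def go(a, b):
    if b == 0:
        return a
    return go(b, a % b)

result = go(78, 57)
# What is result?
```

go(78, 57) -> go(57, 21) -> go(21, 15) -> go(15, 6) -> go(6, 3) -> go(3, 0) -> 3

Answer: 3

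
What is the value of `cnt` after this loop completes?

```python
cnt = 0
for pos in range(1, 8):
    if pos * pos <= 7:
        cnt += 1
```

Count numbers where pos² ≤ 7
`cnt` takes the values: 0 → 1 → 2

Answer: 2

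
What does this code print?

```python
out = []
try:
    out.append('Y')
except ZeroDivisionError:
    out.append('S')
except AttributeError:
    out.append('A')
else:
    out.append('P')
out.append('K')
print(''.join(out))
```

Execution trace: 'Y' (try body, no exception) → 'P' (else) → 'K' (after the try/except). Output: YPK

Answer: YPK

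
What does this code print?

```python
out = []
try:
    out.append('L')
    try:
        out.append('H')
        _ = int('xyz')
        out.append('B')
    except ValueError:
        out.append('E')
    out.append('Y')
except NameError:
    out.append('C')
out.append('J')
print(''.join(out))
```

Execution trace: 'L' (try body) → 'H' (inner try body) → 'E' (inner except ValueError) → 'Y' (try body, no exception) → 'J' (after the try/except). Output: LHEYJ

Answer: LHEYJ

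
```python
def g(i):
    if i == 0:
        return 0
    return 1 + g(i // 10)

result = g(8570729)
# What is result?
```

Count of digits of 8570729: 7

Answer: 7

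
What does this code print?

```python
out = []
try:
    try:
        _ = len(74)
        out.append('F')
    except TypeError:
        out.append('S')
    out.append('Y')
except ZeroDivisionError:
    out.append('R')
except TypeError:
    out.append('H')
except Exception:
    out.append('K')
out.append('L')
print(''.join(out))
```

Execution trace: 'S' (inner except TypeError) → 'Y' (try body, no exception) → 'L' (after the try/except). Output: SYL

Answer: SYL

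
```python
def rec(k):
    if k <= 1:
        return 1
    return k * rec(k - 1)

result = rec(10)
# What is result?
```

rec(10) = 10 * 9 * 8 * 7 * 6 * 5 * 4 * 3 * 2 * 1 = 3628800

Answer: 3628800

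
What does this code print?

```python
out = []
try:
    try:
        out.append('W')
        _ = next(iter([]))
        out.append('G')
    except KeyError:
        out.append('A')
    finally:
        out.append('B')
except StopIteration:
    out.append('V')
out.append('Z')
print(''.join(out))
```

Execution trace: 'W' (inner try body) → 'B' (inner finally) → 'V' (outer except StopIteration) → 'Z' (after the try/except). Output: WBVZ

Answer: WBVZ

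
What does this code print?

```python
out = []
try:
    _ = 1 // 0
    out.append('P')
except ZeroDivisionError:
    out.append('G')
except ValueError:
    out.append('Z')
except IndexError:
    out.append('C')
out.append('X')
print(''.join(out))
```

Execution trace: 'G' (except ZeroDivisionError) → 'X' (after the try/except). Output: GX

Answer: GX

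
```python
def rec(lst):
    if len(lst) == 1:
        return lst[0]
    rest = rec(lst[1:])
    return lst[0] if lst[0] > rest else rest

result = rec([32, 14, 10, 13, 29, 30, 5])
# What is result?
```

Recursive max over [32, 14, 10, 13, 29, 30, 5] = 32

Answer: 32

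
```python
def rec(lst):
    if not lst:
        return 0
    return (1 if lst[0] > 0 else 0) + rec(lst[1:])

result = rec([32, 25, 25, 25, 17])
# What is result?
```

Count of positive elements in [32, 25, 25, 25, 17] = 5

Answer: 5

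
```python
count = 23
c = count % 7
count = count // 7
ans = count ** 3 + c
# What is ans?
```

Trace:
`count = 23` → count = 23
`c = count % 7` → c = 2
`count = count // 7` → count = 3
`ans = count ** 3 + c` → ans = 29
So ans = 29

Answer: 29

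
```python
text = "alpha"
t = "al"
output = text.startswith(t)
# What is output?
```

Trace:
`text = "alpha"` → text = 'alpha'
`t = "al"` → t = 'al'
`output = text.startswith(t)` → output = True
So output = True

Answer: True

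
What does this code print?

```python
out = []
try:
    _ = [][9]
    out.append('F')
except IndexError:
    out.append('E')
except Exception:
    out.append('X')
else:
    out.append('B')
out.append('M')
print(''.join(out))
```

Execution trace: 'E' (except IndexError) → 'M' (after the try/except). Output: EM

Answer: EM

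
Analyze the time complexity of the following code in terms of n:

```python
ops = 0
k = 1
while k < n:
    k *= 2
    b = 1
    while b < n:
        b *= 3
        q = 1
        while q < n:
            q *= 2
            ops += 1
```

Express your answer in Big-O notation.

Each loop level contributes: log n × log n × log n. Multiplying the contributions gives O(log^3 n).

Answer: O(log^3 n)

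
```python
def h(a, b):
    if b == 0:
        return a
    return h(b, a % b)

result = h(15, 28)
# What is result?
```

h(15, 28) -> h(28, 15) -> h(15, 13) -> h(13, 2) -> h(2, 1) -> h(1, 0) -> 1

Answer: 1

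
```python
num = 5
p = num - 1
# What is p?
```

Trace:
`num = 5` → num = 5
`p = num - 1` → p = 4
So p = 4

Answer: 4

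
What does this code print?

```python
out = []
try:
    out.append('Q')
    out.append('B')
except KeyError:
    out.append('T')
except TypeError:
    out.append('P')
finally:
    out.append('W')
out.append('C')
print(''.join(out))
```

Execution trace: 'Q' (try body) → 'B' (try body, no exception) → 'W' (finally) → 'C' (after the try/except). Output: QBWC

Answer: QBWC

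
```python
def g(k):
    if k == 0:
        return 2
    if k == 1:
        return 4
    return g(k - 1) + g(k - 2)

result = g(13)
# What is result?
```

Build up from base cases: g(0)=2, g(1)=4, g(2)=6, g(3)=10, g(4)=16, g(5)=26, g(6)=42, ..., g(13)=1220

Answer: 1220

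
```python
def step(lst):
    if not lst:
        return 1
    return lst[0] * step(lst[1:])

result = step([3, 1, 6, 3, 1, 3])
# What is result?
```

Product over [3, 1, 6, 3, 1, 3] = 3 * 1 * 6 * 3 * 1 * 3 = 162

Answer: 162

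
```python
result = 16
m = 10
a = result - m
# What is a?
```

Trace:
`result = 16` → result = 16
`m = 10` → m = 10
`a = result - m` → a = 6
So a = 6

Answer: 6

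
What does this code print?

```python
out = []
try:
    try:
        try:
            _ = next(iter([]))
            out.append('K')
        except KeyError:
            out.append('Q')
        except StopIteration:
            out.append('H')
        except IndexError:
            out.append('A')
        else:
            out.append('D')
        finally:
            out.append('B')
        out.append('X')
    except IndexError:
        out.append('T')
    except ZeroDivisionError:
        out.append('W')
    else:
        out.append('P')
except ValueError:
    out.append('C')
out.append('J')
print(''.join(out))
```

Execution trace: 'H' (inner except StopIteration) → 'B' (inner finally) → 'X' (try body, no exception) → 'P' (else) → 'J' (after the try/except). Output: HBXPJ

Answer: HBXPJ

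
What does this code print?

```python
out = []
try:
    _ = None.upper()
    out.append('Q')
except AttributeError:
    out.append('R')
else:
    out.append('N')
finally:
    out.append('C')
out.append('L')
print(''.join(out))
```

Execution trace: 'R' (except AttributeError) → 'C' (finally) → 'L' (after the try/except). Output: RCL

Answer: RCL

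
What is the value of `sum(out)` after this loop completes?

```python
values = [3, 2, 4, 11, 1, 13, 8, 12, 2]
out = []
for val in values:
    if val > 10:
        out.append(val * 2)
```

Sum of doubled values > 10
`out` takes the values: [] → [22] → [22, 26] → [22, 26, 24]
So `sum(out)` = 72

Answer: 72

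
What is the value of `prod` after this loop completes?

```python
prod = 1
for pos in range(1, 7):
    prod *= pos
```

6! = 720
`prod` takes the values: 1 → 2 → 6 → 24 → 120 → 720

Answer: 720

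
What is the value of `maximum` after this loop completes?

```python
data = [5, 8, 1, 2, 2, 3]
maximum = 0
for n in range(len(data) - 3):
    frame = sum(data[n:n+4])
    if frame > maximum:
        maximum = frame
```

Max sum of 4-element window in [5, 8, 1, 2, 2, 3]
`maximum` takes the values: 0 → 16

Answer: 16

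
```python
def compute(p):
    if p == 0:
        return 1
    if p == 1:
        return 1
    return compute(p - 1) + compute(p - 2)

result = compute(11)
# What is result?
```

Build up from base cases: compute(0)=1, compute(1)=1, compute(2)=2, compute(3)=3, compute(4)=5, compute(5)=8, compute(6)=13, ..., compute(11)=144

Answer: 144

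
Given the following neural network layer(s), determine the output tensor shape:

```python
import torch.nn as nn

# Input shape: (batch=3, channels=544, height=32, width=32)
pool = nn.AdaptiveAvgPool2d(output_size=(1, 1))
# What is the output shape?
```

Input: (3, 544, 32, 32) -> Output: (3, 544, 1, 1)

Answer: (3, 544, 1, 1)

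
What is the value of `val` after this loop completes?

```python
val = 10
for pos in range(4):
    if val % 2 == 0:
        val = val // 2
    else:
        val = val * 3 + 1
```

Collatz-style transformation from 10
`val` takes the values: 10 → 5 → 16 → 8 → 4

Answer: 4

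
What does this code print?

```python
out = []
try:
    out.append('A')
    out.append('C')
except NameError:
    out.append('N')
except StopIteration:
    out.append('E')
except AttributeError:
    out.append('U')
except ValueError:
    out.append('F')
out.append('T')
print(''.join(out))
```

Execution trace: 'A' (try body) → 'C' (try body, no exception) → 'T' (after the try/except). Output: ACT

Answer: ACT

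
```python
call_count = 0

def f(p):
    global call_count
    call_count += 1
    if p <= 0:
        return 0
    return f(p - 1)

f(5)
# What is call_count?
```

Linear recursion stepping by 1: 6 calls from p=5 down to ≤0.

Answer: 6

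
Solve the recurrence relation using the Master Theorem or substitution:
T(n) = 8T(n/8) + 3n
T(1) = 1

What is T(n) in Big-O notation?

By Master Theorem: a=8, b=8, f(n)=3n. Since log_8(8) = 1 and f(n) = Θ(n^1), Case 2 applies. T(n) = O(n log n).

Answer: O(n log n)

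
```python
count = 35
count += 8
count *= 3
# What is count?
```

Trace:
`count = 35` → count = 35
`count += 8` → count = 43
`count *= 3` → count = 129
So count = 129

Answer: 129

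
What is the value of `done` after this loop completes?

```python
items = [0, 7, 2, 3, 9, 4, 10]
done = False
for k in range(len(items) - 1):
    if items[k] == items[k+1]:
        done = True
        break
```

Check consecutive duplicates in [0, 7, 2, 3, 9, 4, 10]
`done` takes the values: False

Answer: False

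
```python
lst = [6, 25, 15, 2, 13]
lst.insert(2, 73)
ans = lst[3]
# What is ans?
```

Trace:
`lst = [6, 25, 15, 2, 13]` → lst = [6, 25, 15, 2, 13]
`lst.insert(2, 73)` → lst = [6, 25, 73, 15, 2, 13]
`ans = lst[3]` → ans = 15
So ans = 15

Answer: 15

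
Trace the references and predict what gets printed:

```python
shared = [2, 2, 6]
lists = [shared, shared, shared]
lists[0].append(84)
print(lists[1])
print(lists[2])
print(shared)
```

Key concept: list of same reference.
Step by step:
`shared = [2, 2, 6]` → shared = [2, 2, 6]
`lists = [shared, shared, shared]` → lists = [[2, 2, 6], [2, 2, 6], [2, 2, 6]]
`lists[0].append(84)` → shared = [2, 2, 6, 84]; lists = [[2, 2, 6, 84], [2, 2, 6, 84], [2, 2, 6, 84]]
`print(lists[1])` → prints [2, 2, 6, 84]
`print(lists[2])` → prints [2, 2, 6, 84]
`print(shared)` → prints [2, 2, 6, 84]

Answer:
[2, 2, 6, 84]
[2, 2, 6, 84]
[2, 2, 6, 84]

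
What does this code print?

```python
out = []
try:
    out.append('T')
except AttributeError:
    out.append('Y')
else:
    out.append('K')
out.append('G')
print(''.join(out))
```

Execution trace: 'T' (try body, no exception) → 'K' (else) → 'G' (after the try/except). Output: TKG

Answer: TKG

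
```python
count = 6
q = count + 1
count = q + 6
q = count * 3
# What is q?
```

Trace:
`count = 6` → count = 6
`q = count + 1` → q = 7
`count = q + 6` → count = 13
`q = count * 3` → q = 39
So q = 39

Answer: 39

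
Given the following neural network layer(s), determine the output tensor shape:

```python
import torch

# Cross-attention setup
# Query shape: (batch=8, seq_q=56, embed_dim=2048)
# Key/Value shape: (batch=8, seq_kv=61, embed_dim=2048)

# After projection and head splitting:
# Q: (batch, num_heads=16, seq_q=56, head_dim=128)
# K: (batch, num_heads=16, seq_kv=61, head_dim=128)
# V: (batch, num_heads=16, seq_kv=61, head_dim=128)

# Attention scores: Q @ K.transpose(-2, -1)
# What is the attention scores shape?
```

Input: (8, 56, 2048) -> Output: (8, 16, 56, 61)

Answer: (8, 16, 56, 61)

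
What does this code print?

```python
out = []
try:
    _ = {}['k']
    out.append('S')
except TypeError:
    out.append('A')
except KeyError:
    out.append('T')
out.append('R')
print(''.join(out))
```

Execution trace: 'T' (except KeyError) → 'R' (after the try/except). Output: TR

Answer: TR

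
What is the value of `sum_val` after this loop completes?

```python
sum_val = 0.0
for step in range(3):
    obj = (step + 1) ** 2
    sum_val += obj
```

Sum of squared losses 1² + 2² + ... + 3²
`sum_val` takes the values: 0.0 → 1.0 → 5.0 → 14.0

Answer: 14.0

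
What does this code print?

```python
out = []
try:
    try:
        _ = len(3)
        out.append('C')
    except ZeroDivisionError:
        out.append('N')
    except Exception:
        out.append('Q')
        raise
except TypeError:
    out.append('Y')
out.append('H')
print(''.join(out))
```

Execution trace: 'Q' (except Exception) → 'Y' (outer except TypeError) → 'H' (after the try/except). Output: QYH

Answer: QYH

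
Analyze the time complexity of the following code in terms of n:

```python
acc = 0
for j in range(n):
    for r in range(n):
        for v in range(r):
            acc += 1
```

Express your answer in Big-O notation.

Each loop level contributes: n × n × n. Multiplying the contributions gives O(n^3).

Answer: O(n^3)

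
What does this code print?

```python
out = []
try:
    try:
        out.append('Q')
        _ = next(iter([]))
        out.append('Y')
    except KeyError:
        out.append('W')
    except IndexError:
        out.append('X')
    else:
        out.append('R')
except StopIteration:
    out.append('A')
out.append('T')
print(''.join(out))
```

Execution trace: 'Q' (try body) → 'A' (outer except StopIteration) → 'T' (after the try/except). Output: QAT

Answer: QAT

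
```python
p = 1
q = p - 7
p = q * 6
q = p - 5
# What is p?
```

Trace:
`p = 1` → p = 1
`q = p - 7` → q = -6
`p = q * 6` → p = -36
`q = p - 5` → q = -41
So p = -36

Answer: -36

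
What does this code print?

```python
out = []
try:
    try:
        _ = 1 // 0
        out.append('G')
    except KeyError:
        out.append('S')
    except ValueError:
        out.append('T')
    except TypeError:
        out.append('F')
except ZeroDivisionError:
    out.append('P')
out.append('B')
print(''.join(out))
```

Execution trace: 'P' (outer except ZeroDivisionError) → 'B' (after the try/except). Output: PB

Answer: PB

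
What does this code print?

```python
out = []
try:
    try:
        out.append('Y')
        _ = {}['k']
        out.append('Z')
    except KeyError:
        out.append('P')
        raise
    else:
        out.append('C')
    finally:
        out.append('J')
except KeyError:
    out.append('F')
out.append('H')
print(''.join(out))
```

Execution trace: 'Y' (inner try body) → 'P' (inner except KeyError) → 'J' (inner finally) → 'F' (outer except KeyError) → 'H' (after the try/except). Output: YPJFH

Answer: YPJFH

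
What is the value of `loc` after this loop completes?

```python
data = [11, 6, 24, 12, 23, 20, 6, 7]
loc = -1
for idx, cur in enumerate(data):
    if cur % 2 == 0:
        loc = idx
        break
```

First even number index in [11, 6, 24, 12, 23, 20, 6, 7]
`loc` takes the values: -1 → 1

Answer: 1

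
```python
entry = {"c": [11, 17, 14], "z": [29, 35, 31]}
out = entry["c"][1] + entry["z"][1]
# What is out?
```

Trace:
`entry = {"c": [11, 17, 14], "z": [29, 35, 31]}` → entry = {'c': [11, 17, 14], 'z': [29, 35, 31]}
`out = entry["c"][1] + entry["z"][1]` → out = 52
So out = 52

Answer: 52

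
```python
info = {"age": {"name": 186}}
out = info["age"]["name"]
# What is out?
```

Trace:
`info = {"age": {"name": 186}}` → info = {'age': {'name': 186}}
`out = info["age"]["name"]` → out = 186
So out = 186

Answer: 186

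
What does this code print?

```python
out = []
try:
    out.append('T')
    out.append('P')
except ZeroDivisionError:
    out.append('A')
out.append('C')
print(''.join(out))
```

Execution trace: 'T' (try body) → 'P' (try body, no exception) → 'C' (after the try/except). Output: TPC

Answer: TPC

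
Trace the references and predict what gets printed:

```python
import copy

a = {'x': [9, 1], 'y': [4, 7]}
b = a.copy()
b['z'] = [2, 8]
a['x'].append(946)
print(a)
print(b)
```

Key concept: shallow copy of dict with mutable values.
Step by step:
`a = {'x': [9, 1], 'y': [4, 7]}` → a = {'x': [9, 1], 'y': [4, 7]}
`b = a.copy()` → b = {'x': [9, 1], 'y': [4, 7]}
`b['z'] = [2, 8]` → b = {'x': [9, 1], 'y': [4, 7], 'z': [2, 8]}
`a['x'].append(946)` → a = {'x': [9, 1, 946], 'y': [4, 7]}; b = {'x': [9, 1, 946], 'y': [4, 7], 'z': [2, 8]}
`print(a)` → prints {'x': [9, 1, 946], 'y': [4, 7]}
`print(b)` → prints {'x': [9, 1, 946], 'y': [4, 7], 'z': [2, 8]}

Answer:
{'x': [9, 1, 946], 'y': [4, 7]}
{'x': [9, 1, 946], 'y': [4, 7], 'z': [2, 8]}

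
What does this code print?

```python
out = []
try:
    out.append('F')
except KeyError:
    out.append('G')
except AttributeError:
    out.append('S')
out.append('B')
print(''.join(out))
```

Execution trace: 'F' (try body, no exception) → 'B' (after the try/except). Output: FB

Answer: FB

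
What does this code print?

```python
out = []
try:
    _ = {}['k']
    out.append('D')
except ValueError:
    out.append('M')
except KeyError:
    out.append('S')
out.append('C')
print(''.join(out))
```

Execution trace: 'S' (except KeyError) → 'C' (after the try/except). Output: SC

Answer: SC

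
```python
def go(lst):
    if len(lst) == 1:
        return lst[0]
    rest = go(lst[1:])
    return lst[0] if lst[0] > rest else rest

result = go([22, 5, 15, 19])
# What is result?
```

Recursive max over [22, 5, 15, 19] = 22

Answer: 22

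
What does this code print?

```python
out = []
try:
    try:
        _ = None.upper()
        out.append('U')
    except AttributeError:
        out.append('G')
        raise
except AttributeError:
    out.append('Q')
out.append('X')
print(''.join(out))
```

Execution trace: 'G' (except AttributeError) → 'Q' (outer except AttributeError) → 'X' (after the try/except). Output: GQX

Answer: GQX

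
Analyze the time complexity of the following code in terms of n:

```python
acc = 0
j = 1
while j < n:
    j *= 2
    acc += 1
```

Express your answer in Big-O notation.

Each loop level contributes: log n. Multiplying the contributions gives O(log n).

Answer: O(log n)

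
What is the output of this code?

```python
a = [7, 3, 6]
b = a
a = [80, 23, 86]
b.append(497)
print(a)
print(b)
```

Key concept: rebinding vs mutation: a is rebound to a new list, b still points at the original.
Step by step:
`a = [7, 3, 6]` → a = [7, 3, 6]
`b = a` → b = [7, 3, 6] (same object as a)
`a = [80, 23, 86]` → a = [80, 23, 86]
`b.append(497)` → b = [7, 3, 6, 497]
`print(a)` → prints [80, 23, 86]
`print(b)` → prints [7, 3, 6, 497]

Answer:
[80, 23, 86]
[7, 3, 6, 497]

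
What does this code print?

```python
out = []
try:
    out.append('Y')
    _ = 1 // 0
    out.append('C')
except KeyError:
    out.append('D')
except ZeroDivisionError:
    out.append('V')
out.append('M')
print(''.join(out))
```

Execution trace: 'Y' (try body) → 'V' (except ZeroDivisionError) → 'M' (after the try/except). Output: YVM

Answer: YVM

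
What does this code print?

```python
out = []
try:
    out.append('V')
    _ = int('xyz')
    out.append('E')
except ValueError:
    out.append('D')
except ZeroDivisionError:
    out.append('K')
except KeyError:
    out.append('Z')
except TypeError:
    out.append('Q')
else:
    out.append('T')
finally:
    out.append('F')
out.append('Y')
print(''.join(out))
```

Execution trace: 'V' (try body) → 'D' (except ValueError) → 'F' (finally) → 'Y' (after the try/except). Output: VDFY

Answer: VDFY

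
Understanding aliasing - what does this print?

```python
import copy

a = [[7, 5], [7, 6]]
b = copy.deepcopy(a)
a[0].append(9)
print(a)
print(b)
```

Key concept: deep copy is fully independent.
Step by step:
`a = [[7, 5], [7, 6]]` → a = [[7, 5], [7, 6]]
`b = copy.deepcopy(a)` → b = [[7, 5], [7, 6]]
`a[0].append(9)` → a = [[7, 5, 9], [7, 6]]
`print(a)` → prints [[7, 5, 9], [7, 6]]
`print(b)` → prints [[7, 5], [7, 6]]

Answer:
[[7, 5, 9], [7, 6]]
[[7, 5], [7, 6]]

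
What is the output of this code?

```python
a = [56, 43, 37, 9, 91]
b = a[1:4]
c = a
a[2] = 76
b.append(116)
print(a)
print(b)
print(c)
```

Key concept: slice vs alias.
Step by step:
`a = [56, 43, 37, 9, 91]` → a = [56, 43, 37, 9, 91]
`b = a[1:4]` → b = [43, 37, 9]
`c = a` → c = [56, 43, 37, 9, 91] (same object as a)
`a[2] = 76` → a = [56, 43, 76, 9, 91] (same object as c); c = [56, 43, 76, 9, 91] (same object as a)
`b.append(116)` → b = [43, 37, 9, 116]
`print(a)` → prints [56, 43, 76, 9, 91]
`print(b)` → prints [43, 37, 9, 116]
`print(c)` → prints [56, 43, 76, 9, 91]

Answer:
[56, 43, 76, 9, 91]
[43, 37, 9, 116]
[56, 43, 76, 9, 91]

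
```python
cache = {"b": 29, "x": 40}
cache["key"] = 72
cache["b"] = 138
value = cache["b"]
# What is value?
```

Trace:
`cache = {"b": 29, "x": 40}` → cache = {'b': 29, 'x': 40}
`cache["key"] = 72` → cache = {'b': 29, 'x': 40, 'key': 72}
`cache["b"] = 138` → cache = {'b': 138, 'x': 40, 'key': 72}
`value = cache["b"]` → value = 138
So value = 138

Answer: 138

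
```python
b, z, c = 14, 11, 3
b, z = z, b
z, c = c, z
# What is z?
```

Trace:
`b, z, c = 14, 11, 3` → b = 14; z = 11; c = 3
`b, z = z, b` → b = 11; z = 14
`z, c = c, z` → z = 3; c = 14
So z = 3

Answer: 3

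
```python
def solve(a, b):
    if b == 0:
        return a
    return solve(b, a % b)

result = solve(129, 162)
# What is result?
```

solve(129, 162) -> solve(162, 129) -> solve(129, 33) -> solve(33, 30) -> solve(30, 3) -> solve(3, 0) -> 3

Answer: 3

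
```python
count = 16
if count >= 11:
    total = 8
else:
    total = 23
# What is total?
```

Trace:
`count = 16` → count = 16
`if count >= 11: ...` → count >= 11 is True → total = 8
So total = 8

Answer: 8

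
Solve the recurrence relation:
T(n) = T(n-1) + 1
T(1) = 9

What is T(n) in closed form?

Unrolling: T(n) = T(1) + 1·(n-1) = 9 + 1(n-1) = n + 8.

Answer: T(n) = n + 8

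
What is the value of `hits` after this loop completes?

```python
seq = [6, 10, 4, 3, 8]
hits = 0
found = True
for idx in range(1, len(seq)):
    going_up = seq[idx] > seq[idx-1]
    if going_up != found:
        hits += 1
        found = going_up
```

Count direction changes in [6, 10, 4, 3, 8]
`hits` takes the values: 0 → 1 → 2

Answer: 2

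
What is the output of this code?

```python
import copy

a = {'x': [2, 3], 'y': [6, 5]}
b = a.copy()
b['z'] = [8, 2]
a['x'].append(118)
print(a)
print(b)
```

Key concept: shallow copy of dict with mutable values.
Step by step:
`a = {'x': [2, 3], 'y': [6, 5]}` → a = {'x': [2, 3], 'y': [6, 5]}
`b = a.copy()` → b = {'x': [2, 3], 'y': [6, 5]}
`b['z'] = [8, 2]` → b = {'x': [2, 3], 'y': [6, 5], 'z': [8, 2]}
`a['x'].append(118)` → a = {'x': [2, 3, 118], 'y': [6, 5]}; b = {'x': [2, 3, 118], 'y': [6, 5], 'z': [8, 2]}
`print(a)` → prints {'x': [2, 3, 118], 'y': [6, 5]}
`print(b)` → prints {'x': [2, 3, 118], 'y': [6, 5], 'z': [8, 2]}

Answer:
{'x': [2, 3, 118], 'y': [6, 5]}
{'x': [2, 3, 118], 'y': [6, 5], 'z': [8, 2]}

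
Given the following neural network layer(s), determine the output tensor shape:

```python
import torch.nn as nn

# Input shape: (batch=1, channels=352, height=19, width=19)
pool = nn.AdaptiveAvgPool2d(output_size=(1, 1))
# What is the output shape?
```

Input: (1, 352, 19, 19) -> Output: (1, 352, 1, 1)

Answer: (1, 352, 1, 1)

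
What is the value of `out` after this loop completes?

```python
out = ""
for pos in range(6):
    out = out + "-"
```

Repeat '-' 6 times
`out` takes the values: "" → "-" → "--" → "---" → "----" → "-----" → "------"

Answer: "------"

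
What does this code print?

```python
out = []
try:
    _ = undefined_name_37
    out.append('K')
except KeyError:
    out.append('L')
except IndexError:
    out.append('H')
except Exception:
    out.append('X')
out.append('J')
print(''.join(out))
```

Execution trace: 'X' (except Exception) → 'J' (after the try/except). Output: XJ

Answer: XJ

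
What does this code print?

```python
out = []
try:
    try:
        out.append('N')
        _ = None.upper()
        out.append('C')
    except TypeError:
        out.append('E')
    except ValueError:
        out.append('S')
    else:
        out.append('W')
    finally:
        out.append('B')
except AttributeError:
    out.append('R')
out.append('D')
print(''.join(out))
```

Execution trace: 'N' (try body) → 'B' (finally) → 'R' (outer except AttributeError) → 'D' (after the try/except). Output: NBRD

Answer: NBRD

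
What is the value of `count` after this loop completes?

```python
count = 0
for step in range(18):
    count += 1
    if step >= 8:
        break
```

Loop breaks when step reaches 8, count is 9
`count` takes the values: 0 → 1 → 2 → 3 → 4 → 5 → 6 → 7 → 8 → 9

Answer: 9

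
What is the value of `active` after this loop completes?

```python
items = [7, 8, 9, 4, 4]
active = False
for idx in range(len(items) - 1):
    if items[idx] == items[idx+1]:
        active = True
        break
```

Check consecutive duplicates in [7, 8, 9, 4, 4]
`active` takes the values: False → True

Answer: True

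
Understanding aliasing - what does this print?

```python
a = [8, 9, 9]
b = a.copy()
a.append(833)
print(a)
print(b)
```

Key concept: list.copy() creates independent copy.
Step by step:
`a = [8, 9, 9]` → a = [8, 9, 9]
`b = a.copy()` → b = [8, 9, 9]
`a.append(833)` → a = [8, 9, 9, 833]
`print(a)` → prints [8, 9, 9, 833]
`print(b)` → prints [8, 9, 9]

Answer:
[8, 9, 9, 833]
[8, 9, 9]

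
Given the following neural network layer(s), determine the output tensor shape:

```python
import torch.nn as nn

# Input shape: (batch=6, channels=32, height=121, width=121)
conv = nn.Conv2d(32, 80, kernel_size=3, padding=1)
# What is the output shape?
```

Input: (6, 32, 121, 121) -> Output: (6, 80, 121, 121)

Answer: (6, 80, 121, 121)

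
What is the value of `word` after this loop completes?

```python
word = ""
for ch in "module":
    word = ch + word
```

Reverse 'module'
`word` takes the values: "" → "m" → "om" → "dom" → "udom" → "ludom" → "eludom"

Answer: "eludom"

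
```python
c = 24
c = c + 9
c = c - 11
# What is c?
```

Trace:
`c = 24` → c = 24
`c = c + 9` → c = 33
`c = c - 11` → c = 22
So c = 22

Answer: 22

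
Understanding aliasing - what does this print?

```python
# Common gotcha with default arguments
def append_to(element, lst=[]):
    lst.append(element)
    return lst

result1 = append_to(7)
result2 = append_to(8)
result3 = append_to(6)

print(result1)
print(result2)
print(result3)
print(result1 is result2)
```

Key concept: mutable default argument gotcha.
Step by step:
`result1 = append_to(7)` → result1 = [7]
`result2 = append_to(8)` → result1 = [7, 8] (same object as result2); result2 = [7, 8] (same object as result1)
`result3 = append_to(6)` → result1 = [7, 8, 6] (same object as result2, result3); result2 = [7, 8, 6] (same object as result1, result3); result3 = [7, 8, 6] (same object as result1, result2)
`print(result1)` → prints [7, 8, 6]
`print(result2)` → prints [7, 8, 6]
`print(result3)` → prints [7, 8, 6]
`print(result1 is result2)` → prints True

Answer:
[7, 8, 6]
[7, 8, 6]
[7, 8, 6]
True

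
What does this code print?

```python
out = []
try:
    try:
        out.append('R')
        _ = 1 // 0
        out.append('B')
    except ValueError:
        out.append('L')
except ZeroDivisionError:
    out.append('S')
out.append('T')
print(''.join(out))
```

Execution trace: 'R' (try body) → 'S' (outer except ZeroDivisionError) → 'T' (after the try/except). Output: RST

Answer: RST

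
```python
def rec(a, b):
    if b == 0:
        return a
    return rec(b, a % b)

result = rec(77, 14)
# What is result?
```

rec(77, 14) -> rec(14, 7) -> rec(7, 0) -> 7

Answer: 7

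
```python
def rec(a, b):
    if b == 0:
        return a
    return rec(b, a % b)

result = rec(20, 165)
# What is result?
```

rec(20, 165) -> rec(165, 20) -> rec(20, 5) -> rec(5, 0) -> 5

Answer: 5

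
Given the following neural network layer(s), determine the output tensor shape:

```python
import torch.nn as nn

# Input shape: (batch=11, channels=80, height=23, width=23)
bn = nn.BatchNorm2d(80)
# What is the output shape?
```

Input: (11, 80, 23, 23) -> Output: (11, 80, 23, 23)

Answer: (11, 80, 23, 23)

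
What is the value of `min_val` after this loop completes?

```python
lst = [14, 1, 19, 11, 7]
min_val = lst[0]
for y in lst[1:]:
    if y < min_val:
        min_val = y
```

Minimum of [14, 1, 19, 11, 7]
`min_val` takes the values: 14 → 1

Answer: 1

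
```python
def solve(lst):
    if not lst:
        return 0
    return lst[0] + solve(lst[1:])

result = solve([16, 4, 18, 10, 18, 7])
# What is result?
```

16 + 4 + 18 + 10 + 18 + 7 + 0 = 73

Answer: 73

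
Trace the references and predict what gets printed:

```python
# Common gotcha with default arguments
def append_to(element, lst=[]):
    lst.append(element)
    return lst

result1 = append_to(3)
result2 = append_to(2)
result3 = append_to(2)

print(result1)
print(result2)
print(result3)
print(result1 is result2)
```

Key concept: mutable default argument gotcha.
Step by step:
`result1 = append_to(3)` → result1 = [3]
`result2 = append_to(2)` → result1 = [3, 2] (same object as result2); result2 = [3, 2] (same object as result1)
`result3 = append_to(2)` → result1 = [3, 2, 2] (same object as result2, result3); result2 = [3, 2, 2] (same object as result1, result3); result3 = [3, 2, 2] (same object as result1, result2)
`print(result1)` → prints [3, 2, 2]
`print(result2)` → prints [3, 2, 2]
`print(result3)` → prints [3, 2, 2]
`print(result1 is result2)` → prints True

Answer:
[3, 2, 2]
[3, 2, 2]
[3, 2, 2]
True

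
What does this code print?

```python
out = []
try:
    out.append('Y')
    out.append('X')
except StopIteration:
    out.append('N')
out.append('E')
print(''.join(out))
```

Execution trace: 'Y' (try body) → 'X' (try body, no exception) → 'E' (after the try/except). Output: YXE

Answer: YXE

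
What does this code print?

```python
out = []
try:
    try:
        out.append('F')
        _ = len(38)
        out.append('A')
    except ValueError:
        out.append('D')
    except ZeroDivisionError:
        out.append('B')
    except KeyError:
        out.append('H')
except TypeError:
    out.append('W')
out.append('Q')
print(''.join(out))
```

Execution trace: 'F' (try body) → 'W' (outer except TypeError) → 'Q' (after the try/except). Output: FWQ

Answer: FWQ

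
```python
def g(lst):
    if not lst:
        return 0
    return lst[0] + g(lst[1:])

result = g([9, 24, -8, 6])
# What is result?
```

9 + 24 + (-8) + 6 + 0 = 31

Answer: 31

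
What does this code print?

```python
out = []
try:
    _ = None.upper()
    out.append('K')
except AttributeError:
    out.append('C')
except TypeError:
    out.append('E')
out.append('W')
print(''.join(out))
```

Execution trace: 'C' (except AttributeError) → 'W' (after the try/except). Output: CW

Answer: CW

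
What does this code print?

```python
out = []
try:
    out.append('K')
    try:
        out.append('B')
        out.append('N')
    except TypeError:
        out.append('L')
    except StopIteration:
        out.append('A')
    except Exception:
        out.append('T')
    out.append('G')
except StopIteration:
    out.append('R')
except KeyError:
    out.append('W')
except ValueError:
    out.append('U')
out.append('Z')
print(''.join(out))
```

Execution trace: 'K' (try body) → 'B' (inner try body) → 'N' (inner try body, no exception) → 'G' (try body, no exception) → 'Z' (after the try/except). Output: KBNGZ

Answer: KBNGZ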